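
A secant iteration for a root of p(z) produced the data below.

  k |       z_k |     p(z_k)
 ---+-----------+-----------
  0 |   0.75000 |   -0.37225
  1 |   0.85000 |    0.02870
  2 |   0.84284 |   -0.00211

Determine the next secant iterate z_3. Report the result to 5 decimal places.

0.84333

z_3 = 0.84284 − (-0.00211)·(0.84284 − 0.85000) / (-0.00211 − 0.02870)
   = 0.84284 − (0.0000151)/(-0.0308100) = 0.8433303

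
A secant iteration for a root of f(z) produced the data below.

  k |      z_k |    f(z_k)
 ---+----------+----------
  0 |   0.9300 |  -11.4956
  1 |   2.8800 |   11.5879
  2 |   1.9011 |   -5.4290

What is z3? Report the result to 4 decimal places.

z3 = 1.9011 − (-5.4290)·(1.9011 − 2.8800) / (-5.4290 − 11.5879)
   = 1.9011 − (5.314448)/(-17.016900) = 2.213404

2.2134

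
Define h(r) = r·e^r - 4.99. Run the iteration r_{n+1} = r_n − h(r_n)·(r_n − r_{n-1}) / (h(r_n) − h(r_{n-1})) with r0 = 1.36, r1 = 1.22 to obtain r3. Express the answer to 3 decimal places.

1.326

h(1.36) = 0.30882, h(1.22) = -0.85763
r2 = 1.22000 − (-0.85763)·(1.22000 − 1.36000) / (-0.85763 − 0.30882) = 1.22000 − (0.12007)/(-1.16645) = 1.32293
h(1.32293) = -0.02314
r3 = 1.32293 − (-0.02314)·(1.32293 − 1.22000) / (-0.02314 − (-0.85763)) = 1.32293 − (-0.00238)/(0.83449) = 1.32579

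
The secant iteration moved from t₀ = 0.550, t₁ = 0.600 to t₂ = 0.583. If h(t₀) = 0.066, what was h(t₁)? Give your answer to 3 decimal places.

The secant line through (0.550, 0.066) and (0.600, h(t₁)) crosses zero at t₂ = 0.583.
So (0.550, 0.066), (0.600, h(t₁)), (0.583, 0) are collinear:
h(t₁) = 0.066 · (0.600 − 0.583) / (0.550 − 0.583) = 0.066 · (0.01700)/(-0.03300) = -0.03400

-0.034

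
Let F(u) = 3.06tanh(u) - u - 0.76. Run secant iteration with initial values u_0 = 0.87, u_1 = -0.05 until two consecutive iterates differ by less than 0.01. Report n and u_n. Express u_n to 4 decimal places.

F(0.87) = 0.516205, F(-0.05) = -0.862873
u_2 = -0.050000 − (-0.862873)·(-0.920000)/(-1.379077) = 0.525633;  |Δ| = 0.575633
F(0.525633) = 0.189397
u_3 = 0.525633 − 0.189397·(0.575633)/(1.052270) = 0.422026;  |Δ| = 0.103608
F(0.422026) = 0.037799
u_4 = 0.422026 − 0.037799·(-0.103608)/(-0.151598) = 0.396192;  |Δ| = 0.025833
F(0.396192) = -0.003532
u_5 = 0.396192 − (-0.003532)·(-0.025833)/(-0.041331) = 0.398400;  |Δ| = 0.002208
|u_5 − u_4| = 0.002208 < 0.01

n = 5, u_n = 0.3984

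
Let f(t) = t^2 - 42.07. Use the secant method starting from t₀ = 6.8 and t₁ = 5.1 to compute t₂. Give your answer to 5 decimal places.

6.44958

f(6.8) = 4.1700000, f(5.1) = -16.0600000
t₂ = 5.1000000 − (-16.0600000)·(5.1000000 − 6.8000000) / (-16.0600000 − 4.1700000) = 5.1000000 − (27.3020000)/(-20.2300000) = 6.4495798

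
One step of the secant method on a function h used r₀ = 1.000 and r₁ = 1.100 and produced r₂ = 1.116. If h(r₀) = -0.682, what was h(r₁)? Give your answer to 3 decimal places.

-0.094

The secant line through (1.000, -0.682) and (1.100, h(r₁)) crosses zero at r₂ = 1.116.
So (1.000, -0.682), (1.100, h(r₁)), (1.116, 0) are collinear:
h(r₁) = -0.682 · (1.100 − 1.116) / (1.000 − 1.116) = -0.682 · (-0.01600)/(-0.11600) = -0.09407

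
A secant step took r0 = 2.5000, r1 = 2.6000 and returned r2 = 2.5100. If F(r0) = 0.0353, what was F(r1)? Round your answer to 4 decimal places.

-0.3177

The secant line through (2.5000, 0.0353) and (2.6000, F(r1)) crosses zero at r2 = 2.5100.
So (2.5000, 0.0353), (2.6000, F(r1)), (2.5100, 0) are collinear:
F(r1) = 0.0353 · (2.6000 − 2.5100) / (2.5000 − 2.5100) = 0.0353 · (0.090000)/(-0.010000) = -0.317700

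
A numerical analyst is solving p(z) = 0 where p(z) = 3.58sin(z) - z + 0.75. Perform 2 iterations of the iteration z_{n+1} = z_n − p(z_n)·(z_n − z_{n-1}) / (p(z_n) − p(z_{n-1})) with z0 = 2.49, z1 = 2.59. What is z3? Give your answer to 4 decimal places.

p(2.49) = 0.431104, p(2.59) = 0.036079
z2 = 2.590000 − 0.036079·(2.590000 − 2.490000) / (0.036079 − 0.431104) = 2.590000 − (0.003608)/(-0.395025) = 2.599133
p(2.599133) = -0.000980
z3 = 2.599133 − (-0.000980)·(2.599133 − 2.590000) / (-0.000980 − 0.036079) = 2.599133 − (-0.000009)/(-0.037059) = 2.598892

2.5989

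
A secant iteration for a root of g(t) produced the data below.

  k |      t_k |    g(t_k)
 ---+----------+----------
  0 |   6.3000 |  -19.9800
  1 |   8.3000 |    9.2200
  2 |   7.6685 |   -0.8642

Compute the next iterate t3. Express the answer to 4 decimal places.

t3 = 7.6685 − (-0.8642)·(7.6685 − 8.3000) / (-0.8642 − 9.2200)
   = 7.6685 − (0.545742)/(-10.084200) = 7.722619

7.7226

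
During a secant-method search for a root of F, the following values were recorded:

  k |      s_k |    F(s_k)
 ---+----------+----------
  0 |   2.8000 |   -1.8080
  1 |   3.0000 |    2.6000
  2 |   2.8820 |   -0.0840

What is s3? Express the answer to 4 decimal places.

2.8857

s3 = 2.8820 − (-0.0840)·(2.8820 − 3.0000) / (-0.0840 − 2.6000)
   = 2.8820 − (0.009912)/(-2.684000) = 2.885693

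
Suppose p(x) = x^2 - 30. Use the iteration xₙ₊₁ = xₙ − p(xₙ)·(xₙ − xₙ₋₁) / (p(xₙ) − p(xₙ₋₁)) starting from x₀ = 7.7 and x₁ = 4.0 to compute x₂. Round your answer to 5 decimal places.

5.19658

p(7.7) = 29.2900000, p(4.0) = -14.0000000
x₂ = 4.0000000 − (-14.0000000)·(4.0000000 − 7.7000000) / (-14.0000000 − 29.2900000) = 4.0000000 − (51.8000000)/(-43.2900000) = 5.1965812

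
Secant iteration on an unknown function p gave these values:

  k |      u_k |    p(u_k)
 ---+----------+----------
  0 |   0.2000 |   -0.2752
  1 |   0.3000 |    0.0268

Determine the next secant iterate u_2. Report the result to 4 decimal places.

0.2911

u_2 = 0.3000 − 0.0268·(0.3000 − 0.2000) / (0.0268 − (-0.2752))
   = 0.3000 − (0.002680)/(0.302000) = 0.291126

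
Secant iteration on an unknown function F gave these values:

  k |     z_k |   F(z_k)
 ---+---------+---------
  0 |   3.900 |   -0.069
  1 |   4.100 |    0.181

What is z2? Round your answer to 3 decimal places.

3.955

z2 = 4.100 − 0.181·(4.100 − 3.900) / (0.181 − (-0.069))
   = 4.100 − (0.03620)/(0.25000) = 3.95520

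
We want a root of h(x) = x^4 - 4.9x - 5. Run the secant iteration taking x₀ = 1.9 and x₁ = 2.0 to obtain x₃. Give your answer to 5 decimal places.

1.95377

h(1.9) = -1.2779000, h(2.0) = 1.2000000
x₂ = 2.0000000 − 1.2000000·(2.0000000 − 1.9000000) / (1.2000000 − (-1.2779000)) = 2.0000000 − (0.1200000)/(2.4779000) = 1.9515719
h(1.9515719) = -0.0570180
x₃ = 1.9515719 − (-0.0570180)·(1.9515719 − 2.0000000) / (-0.0570180 − 1.2000000) = 1.9515719 − (0.0027613)/(-1.2570180) = 1.9537686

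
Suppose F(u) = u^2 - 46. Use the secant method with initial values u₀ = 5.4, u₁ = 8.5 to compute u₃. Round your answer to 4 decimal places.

F(5.4) = -16.840000, F(8.5) = 26.250000
u₂ = 8.500000 − 26.250000·(8.500000 − 5.400000) / (26.250000 − (-16.840000)) = 8.500000 − (81.375000)/(43.090000) = 6.611511
F(6.611511) = -2.287925
u₃ = 6.611511 − (-2.287925)·(6.611511 − 8.500000) / (-2.287925 − 26.250000) = 6.611511 − (4.320722)/(-28.537925) = 6.762914

6.7629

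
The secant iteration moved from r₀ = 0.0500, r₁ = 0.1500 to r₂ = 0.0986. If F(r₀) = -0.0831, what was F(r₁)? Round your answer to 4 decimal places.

The secant line through (0.0500, -0.0831) and (0.1500, F(r₁)) crosses zero at r₂ = 0.0986.
So (0.0500, -0.0831), (0.1500, F(r₁)), (0.0986, 0) are collinear:
F(r₁) = -0.0831 · (0.1500 − 0.0986) / (0.0500 − 0.0986) = -0.0831 · (0.051400)/(-0.048600) = 0.087888

0.0879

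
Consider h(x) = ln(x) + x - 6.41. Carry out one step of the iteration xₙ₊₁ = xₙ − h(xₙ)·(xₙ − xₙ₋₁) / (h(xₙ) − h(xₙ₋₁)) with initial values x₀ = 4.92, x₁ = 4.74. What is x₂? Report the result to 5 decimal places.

4.83441

h(4.92) = 0.1033085, h(4.74) = -0.1139629
x₂ = 4.7400000 − (-0.1139629)·(4.7400000 − 4.9200000) / (-0.1139629 − 0.1033085) = 4.7400000 − (0.0205133)/(-0.2172714) = 4.8344133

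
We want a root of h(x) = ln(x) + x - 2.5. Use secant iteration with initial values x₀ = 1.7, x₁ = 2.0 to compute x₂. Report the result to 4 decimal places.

h(1.7) = -0.269372, h(2.0) = 0.193147
x₂ = 2.000000 − 0.193147·(2.000000 − 1.700000) / (0.193147 − (-0.269372)) = 2.000000 − (0.057944)/(0.462519) = 1.874720

1.8747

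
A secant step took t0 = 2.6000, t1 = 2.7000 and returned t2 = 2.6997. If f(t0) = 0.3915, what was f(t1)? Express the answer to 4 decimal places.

-0.0012

The secant line through (2.6000, 0.3915) and (2.7000, f(t1)) crosses zero at t2 = 2.6997.
So (2.6000, 0.3915), (2.7000, f(t1)), (2.6997, 0) are collinear:
f(t1) = 0.3915 · (2.7000 − 2.6997) / (2.6000 − 2.6997) = 0.3915 · (0.000300)/(-0.099700) = -0.001178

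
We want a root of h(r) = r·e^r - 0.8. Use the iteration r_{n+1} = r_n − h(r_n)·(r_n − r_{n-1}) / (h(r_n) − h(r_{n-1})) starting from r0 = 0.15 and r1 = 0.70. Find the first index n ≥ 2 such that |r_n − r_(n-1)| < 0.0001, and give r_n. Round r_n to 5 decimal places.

h(0.15) = -0.6257249, h(0.70) = 0.6096269
r2 = 0.7000000 − 0.6096269·(0.5500000)/(1.2353518) = 0.4285835;  |Δ| = 0.2714165
h(0.4285835) = -0.1420893
r3 = 0.4285835 − (-0.1420893)·(-0.2714165)/(-0.7517162) = 0.4798866;  |Δ| = 0.0513031
h(0.4798866) = -0.0245554
r4 = 0.4798866 − (-0.0245554)·(0.0513031)/(0.1175339) = 0.4906050;  |Δ| = 0.0107183
h(0.4906050) = 0.0013071
r5 = 0.4906050 − 0.0013071·(0.0107183)/(0.0258625) = 0.4900633;  |Δ| = 0.0005417
h(0.4900633) = -0.0000112
r6 = 0.4900633 − (-0.0000112)·(-0.0005417)/(-0.0013182) = 0.4900679;  |Δ| = 0.0000046
|r6 − r5| = 0.0000046 < 0.0001

n = 6, r_n = 0.49007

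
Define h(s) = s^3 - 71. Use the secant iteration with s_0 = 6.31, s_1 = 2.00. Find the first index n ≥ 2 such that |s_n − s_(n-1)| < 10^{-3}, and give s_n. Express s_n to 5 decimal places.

n = 8, s_n = 4.14082

h(6.31) = 180.2395910, h(2.00) = -63.0000000
s_2 = 2.0000000 − (-63.0000000)·(-4.3100000)/(-243.2395910) = 3.1163068;  |Δ| = 1.1163068
h(3.1163068) = -40.7363988
s_3 = 3.1163068 − (-40.7363988)·(1.1163068)/(22.2636012) = 5.1588477;  |Δ| = 2.0425410
h(5.1588477) = 66.2960760
s_4 = 5.1588477 − 66.2960760·(2.0425410)/(107.0324748) = 3.8936948;  |Δ| = 1.2651529
h(3.8936948) = -11.9682425
s_5 = 3.8936948 − (-11.9682425)·(-1.2651529)/(-78.2643186) = 4.0871630;  |Δ| = 0.1934682
h(4.0871630) = -2.7243461
s_6 = 4.0871630 − (-2.7243461)·(0.1934682)/(9.2438964) = 4.1441816;  |Δ| = 0.0570186
h(4.1441816) = 0.1731749
s_7 = 4.1441816 − 0.1731749·(0.0570186)/(2.8975210) = 4.1407738;  |Δ| = 0.0034078
h(4.1407738) = -0.0022603
s_8 = 4.1407738 − (-0.0022603)·(-0.0034078)/(-0.1754352) = 4.1408177;  |Δ| = 0.0000439
|s_8 − s_7| = 0.0000439 < 10^{-3}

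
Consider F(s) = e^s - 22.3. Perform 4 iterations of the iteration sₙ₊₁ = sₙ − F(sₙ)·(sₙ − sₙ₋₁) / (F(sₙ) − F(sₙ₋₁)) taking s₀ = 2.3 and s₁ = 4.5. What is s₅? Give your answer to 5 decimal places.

F(2.3) = -12.3258175, F(4.5) = 67.7171313
s₂ = 4.5000000 − 67.7171313·(4.5000000 − 2.3000000) / (67.7171313 − (-12.3258175)) = 4.5000000 − (148.9776889)/(80.0429488) = 2.6387781
F(2.6387781) = -8.3039086
s₃ = 2.6387781 − (-8.3039086)·(2.6387781 − 4.5000000) / (-8.3039086 − 67.7171313) = 2.6387781 − (15.4554165)/(-76.0210399) = 2.8420826
F(2.8420826) = -5.1485526
s₄ = 2.8420826 − (-5.1485526)·(2.8420826 − 2.6387781) / (-5.1485526 − (-8.3039086)) = 2.8420826 − (-1.0467237)/(3.1553560) = 3.1738118
F(3.1738118) = 1.5984061
s₅ = 3.1738118 − 1.5984061·(3.1738118 − 2.8420826) / (1.5984061 − (-5.1485526)) = 3.1738118 − (0.5302380)/(6.7469587) = 3.0952226

3.09522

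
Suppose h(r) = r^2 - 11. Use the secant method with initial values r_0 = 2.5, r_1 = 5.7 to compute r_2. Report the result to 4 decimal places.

3.0793

h(2.5) = -4.750000, h(5.7) = 21.490000
r_2 = 5.700000 − 21.490000·(5.700000 − 2.500000) / (21.490000 − (-4.750000)) = 5.700000 − (68.768000)/(26.240000) = 3.079268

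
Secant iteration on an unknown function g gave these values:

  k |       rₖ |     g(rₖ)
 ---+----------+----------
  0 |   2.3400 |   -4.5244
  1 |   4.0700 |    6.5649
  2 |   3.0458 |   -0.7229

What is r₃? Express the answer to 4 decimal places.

r₃ = 3.0458 − (-0.7229)·(3.0458 − 4.0700) / (-0.7229 − 6.5649)
   = 3.0458 − (0.740394)/(-7.287800) = 3.147394

3.1474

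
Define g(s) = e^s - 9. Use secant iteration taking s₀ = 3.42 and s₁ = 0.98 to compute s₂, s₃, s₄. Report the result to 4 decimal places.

1.5340, 2.7597, 2.0133

g(3.42) = 21.569415, g(0.98) = -6.335544
s₂ = 0.980000 − (-6.335544)·(0.980000 − 3.420000) / (-6.335544 − 21.569415) = 0.980000 − (15.458727)/(-27.904959) = 1.533978
g(1.533978) = -4.363417
s₃ = 1.533978 − (-4.363417)·(1.533978 − 0.980000) / (-4.363417 − (-6.335544)) = 1.533978 − (-2.417236)/(1.972127) = 2.759677
g(2.759677) = 6.794748
s₄ = 2.759677 − 6.794748·(2.759677 − 1.533978) / (6.794748 − (-4.363417)) = 2.759677 − (8.328321)/(11.158165) = 2.013289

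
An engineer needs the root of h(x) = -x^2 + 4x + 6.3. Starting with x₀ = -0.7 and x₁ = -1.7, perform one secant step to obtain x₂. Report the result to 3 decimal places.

-1.170

h(-0.7) = 3.01000, h(-1.7) = -3.39000
x₂ = -1.70000 − (-3.39000)·(-1.70000 − (-0.70000)) / (-3.39000 − 3.01000) = -1.70000 − (3.39000)/(-6.40000) = -1.17031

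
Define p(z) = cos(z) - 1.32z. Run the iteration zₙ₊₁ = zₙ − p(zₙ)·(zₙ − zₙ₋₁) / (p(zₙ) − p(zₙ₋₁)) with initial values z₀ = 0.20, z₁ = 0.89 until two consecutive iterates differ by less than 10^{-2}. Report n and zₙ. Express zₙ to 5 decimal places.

p(0.20) = 0.7160666, p(0.89) = -0.5453880
z₂ = 0.8900000 − (-0.5453880)·(0.6900000)/(-1.2614546) = 0.5916795;  |Δ| = 0.2983205
p(0.5916795) = 0.0489881
z₃ = 0.5916795 − 0.0489881·(-0.2983205)/(0.5943761) = 0.6162669;  |Δ| = 0.0245874
p(0.6162669) = 0.0025695
z₄ = 0.6162669 − 0.0025695·(0.0245874)/(-0.0464186) = 0.6176280;  |Δ| = 0.0013610
|z₄ − z₃| = 0.0013610 < 10^{-2}

n = 4, zₙ = 0.61763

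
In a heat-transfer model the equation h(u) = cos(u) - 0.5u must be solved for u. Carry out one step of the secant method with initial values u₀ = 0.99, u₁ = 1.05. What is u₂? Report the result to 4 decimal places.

1.0297

h(0.99) = 0.053690, h(1.05) = -0.027429
u₂ = 1.050000 − (-0.027429)·(1.050000 − 0.990000) / (-0.027429 − 0.053690) = 1.050000 − (-0.001646)/(-0.081119) = 1.029712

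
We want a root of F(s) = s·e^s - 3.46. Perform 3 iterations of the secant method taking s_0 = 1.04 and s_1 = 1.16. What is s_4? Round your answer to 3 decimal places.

F(1.04) = -0.51761, F(1.16) = 0.24032
s_2 = 1.16000 − 0.24032·(1.16000 − 1.04000) / (0.24032 − (-0.51761)) = 1.16000 − (0.02884)/(0.75794) = 1.12195
F(1.12195) = -0.01467
s_3 = 1.12195 − (-0.01467)·(1.12195 − 1.16000) / (-0.01467 − 0.24032) = 1.12195 − (0.00056)/(-0.25499) = 1.12414
F(1.12414) = -0.00038
s_4 = 1.12414 − (-0.00038)·(1.12414 − 1.12195) / (-0.00038 − (-0.01467)) = 1.12414 − (0.00000)/(0.01429) = 1.12420

1.124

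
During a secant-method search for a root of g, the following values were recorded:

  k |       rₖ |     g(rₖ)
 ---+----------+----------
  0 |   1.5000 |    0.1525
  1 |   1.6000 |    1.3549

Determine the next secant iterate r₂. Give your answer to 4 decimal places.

1.4873

r₂ = 1.6000 − 1.3549·(1.6000 − 1.5000) / (1.3549 − 0.1525)
   = 1.6000 − (0.135490)/(1.202400) = 1.487317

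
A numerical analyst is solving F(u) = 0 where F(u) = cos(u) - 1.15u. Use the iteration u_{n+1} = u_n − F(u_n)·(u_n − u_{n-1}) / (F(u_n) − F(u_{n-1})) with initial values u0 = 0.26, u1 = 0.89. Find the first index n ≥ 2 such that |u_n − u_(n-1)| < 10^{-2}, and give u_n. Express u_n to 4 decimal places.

F(0.26) = 0.667390, F(0.89) = -0.394088
u2 = 0.890000 − (-0.394088)·(0.630000)/(-1.061478) = 0.656104;  |Δ| = 0.233896
F(0.656104) = 0.037855
u3 = 0.656104 − 0.037855·(-0.233896)/(0.431943) = 0.676603;  |Δ| = 0.020499
F(0.676603) = 0.001612
u4 = 0.676603 − 0.001612·(0.020499)/(-0.036244) = 0.677514;  |Δ| = 0.000911
|u4 − u3| = 0.000911 < 10^{-2}

n = 4, u_n = 0.6775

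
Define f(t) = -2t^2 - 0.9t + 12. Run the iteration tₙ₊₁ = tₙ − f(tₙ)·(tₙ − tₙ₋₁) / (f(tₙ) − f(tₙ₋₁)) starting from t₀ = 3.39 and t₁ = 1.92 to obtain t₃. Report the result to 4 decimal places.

2.2392

f(3.39) = -14.035200, f(1.92) = 2.899200
t₂ = 1.920000 − 2.899200·(1.920000 − 3.390000) / (2.899200 − (-14.035200)) = 1.920000 − (-4.261824)/(16.934400) = 2.171667
f(2.171667) = 0.613228
t₃ = 2.171667 − 0.613228·(2.171667 − 1.920000) / (0.613228 − 2.899200) = 2.171667 − (0.154329)/(-2.285972) = 2.239178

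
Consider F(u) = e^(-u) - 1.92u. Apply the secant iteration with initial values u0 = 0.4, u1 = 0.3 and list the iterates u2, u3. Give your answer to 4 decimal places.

F(0.4) = -0.097680, F(0.3) = 0.164818
u2 = 0.300000 − 0.164818·(0.300000 − 0.400000) / (0.164818 − (-0.097680)) = 0.300000 − (-0.016482)/(0.262498) = 0.362788
F(0.362788) = -0.000820
u3 = 0.362788 − (-0.000820)·(0.362788 − 0.300000) / (-0.000820 − 0.164818) = 0.362788 − (-0.000051)/(-0.165638) = 0.362478

0.3628, 0.3625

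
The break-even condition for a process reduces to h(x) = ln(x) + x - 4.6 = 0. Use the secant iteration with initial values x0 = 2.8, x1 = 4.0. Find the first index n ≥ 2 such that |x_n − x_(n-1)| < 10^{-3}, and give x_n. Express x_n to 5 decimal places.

n = 4, x_n = 3.38164

h(2.8) = -0.7703806, h(4.0) = 0.7862944
x2 = 4.0000000 − 0.7862944·(1.2000000)/(1.5566749) = 3.3938662;  |Δ| = 0.6061338
h(3.3938662) = 0.0158360
x3 = 3.3938662 − 0.0158360·(-0.6061338)/(-0.7704584) = 3.3814078;  |Δ| = 0.0124585
h(3.3814078) = -0.0003001
x4 = 3.3814078 − (-0.0003001)·(-0.0124585)/(-0.0161361) = 3.3816395;  |Δ| = 0.0002317
|x4 − x3| = 0.0002317 < 10^{-3}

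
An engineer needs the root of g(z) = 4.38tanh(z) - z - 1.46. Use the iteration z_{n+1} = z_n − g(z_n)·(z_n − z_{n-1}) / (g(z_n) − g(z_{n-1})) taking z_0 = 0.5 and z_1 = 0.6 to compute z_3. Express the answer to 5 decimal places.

0.47442

g(0.5) = 0.0640731, g(0.6) = 0.2922771
z_2 = 0.6000000 − 0.2922771·(0.6000000 − 0.5000000) / (0.2922771 − 0.0640731) = 0.6000000 − (0.0292277)/(0.2282040) = 0.4719229
g(0.4719229) = -0.0058107
z_3 = 0.4719229 − (-0.0058107)·(0.4719229 − 0.6000000) / (-0.0058107 − 0.2922771) = 0.4719229 − (0.0007442)/(-0.2980878) = 0.4744195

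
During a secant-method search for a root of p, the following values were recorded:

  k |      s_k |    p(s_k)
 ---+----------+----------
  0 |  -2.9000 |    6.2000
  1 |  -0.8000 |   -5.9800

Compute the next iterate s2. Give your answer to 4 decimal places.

-1.8310

s2 = -0.8000 − (-5.9800)·(-0.8000 − (-2.9000)) / (-5.9800 − 6.2000)
   = -0.8000 − (-12.558000)/(-12.180000) = -1.831034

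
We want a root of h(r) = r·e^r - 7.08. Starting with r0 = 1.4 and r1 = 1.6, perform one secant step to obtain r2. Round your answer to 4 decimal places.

h(1.4) = -1.402720, h(1.6) = 0.844852
r2 = 1.600000 − 0.844852·(1.600000 − 1.400000) / (0.844852 − (-1.402720)) = 1.600000 − (0.168970)/(2.247572) = 1.524821

1.5248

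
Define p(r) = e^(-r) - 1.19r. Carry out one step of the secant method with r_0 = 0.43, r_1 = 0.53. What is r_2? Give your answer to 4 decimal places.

0.5067

p(0.43) = 0.138809, p(0.53) = -0.042095
r_2 = 0.530000 − (-0.042095)·(0.530000 − 0.430000) / (-0.042095 − 0.138809) = 0.530000 − (-0.004210)/(-0.180904) = 0.506731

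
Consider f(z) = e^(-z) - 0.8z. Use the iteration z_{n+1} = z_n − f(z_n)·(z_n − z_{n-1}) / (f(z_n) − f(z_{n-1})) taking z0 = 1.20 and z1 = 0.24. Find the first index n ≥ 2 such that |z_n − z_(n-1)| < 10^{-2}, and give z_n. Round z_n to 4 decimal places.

n = 4, z_n = 0.6515

f(1.20) = -0.658806, f(0.24) = 0.594628
z2 = 0.240000 − 0.594628·(-0.960000)/(1.253434) = 0.695423;  |Δ| = 0.455423
f(0.695423) = -0.057475
z3 = 0.695423 − (-0.057475)·(0.455423)/(-0.652103) = 0.655283;  |Δ| = 0.040140
f(0.655283) = -0.004931
z4 = 0.655283 − (-0.004931)·(-0.040140)/(0.052544) = 0.651516;  |Δ| = 0.003767
|z4 − z3| = 0.003767 < 10^{-2}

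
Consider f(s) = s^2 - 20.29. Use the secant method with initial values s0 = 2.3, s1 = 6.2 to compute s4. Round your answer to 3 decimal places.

f(2.3) = -15.00000, f(6.2) = 18.15000
s2 = 6.20000 − 18.15000·(6.20000 − 2.30000) / (18.15000 − (-15.00000)) = 6.20000 − (70.78500)/(33.15000) = 4.06471
f(4.06471) = -3.76817
s3 = 4.06471 − (-3.76817)·(4.06471 − 6.20000) / (-3.76817 − 18.15000) = 4.06471 − (8.04614)/(-21.91817) = 4.43181
f(4.43181) = -0.64910
s4 = 4.43181 − (-0.64910)·(4.43181 − 4.06471) / (-0.64910 − (-3.76817)) = 4.43181 − (-0.23829)/(3.11906) = 4.50820

4.508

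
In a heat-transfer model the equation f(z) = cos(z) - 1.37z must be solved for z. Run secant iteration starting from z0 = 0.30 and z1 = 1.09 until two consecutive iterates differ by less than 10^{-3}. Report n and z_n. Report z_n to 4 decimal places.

n = 5, z_n = 0.6017

f(0.30) = 0.544336, f(1.09) = -1.030815
z2 = 1.090000 − (-1.030815)·(0.790000)/(-1.575151) = 0.573006;  |Δ| = 0.516994
f(0.573006) = 0.055257
z3 = 0.573006 − 0.055257·(-0.516994)/(1.086071) = 0.599309;  |Δ| = 0.026303
f(0.599309) = 0.004671
z4 = 0.599309 − 0.004671·(0.026303)/(-0.050585) = 0.601738;  |Δ| = 0.002429
f(0.601738) = -0.000029
z5 = 0.601738 − (-0.000029)·(0.002429)/(-0.004700) = 0.601724;  |Δ| = 0.000015
|z5 − z4| = 0.000015 < 10^{-3}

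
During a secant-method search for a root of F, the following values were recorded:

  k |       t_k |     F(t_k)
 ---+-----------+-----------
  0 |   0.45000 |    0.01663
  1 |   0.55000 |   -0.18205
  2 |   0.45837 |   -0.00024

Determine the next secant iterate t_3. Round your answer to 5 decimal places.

t_3 = 0.45837 − (-0.00024)·(0.45837 − 0.55000) / (-0.00024 − (-0.18205))
   = 0.45837 − (0.0000220)/(0.1818100) = 0.4582490

0.45825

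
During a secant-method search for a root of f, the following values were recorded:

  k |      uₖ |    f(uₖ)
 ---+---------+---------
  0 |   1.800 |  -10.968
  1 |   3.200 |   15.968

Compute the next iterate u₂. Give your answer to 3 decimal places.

u₂ = 3.200 − 15.968·(3.200 − 1.800) / (15.968 − (-10.968))
   = 3.200 − (22.35520)/(26.93600) = 2.37006

2.370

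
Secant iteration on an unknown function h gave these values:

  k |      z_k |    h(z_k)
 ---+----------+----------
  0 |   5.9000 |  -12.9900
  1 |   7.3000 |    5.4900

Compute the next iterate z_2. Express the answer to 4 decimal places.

6.8841

z_2 = 7.3000 − 5.4900·(7.3000 − 5.9000) / (5.4900 − (-12.9900))
   = 7.3000 − (7.686000)/(18.480000) = 6.884091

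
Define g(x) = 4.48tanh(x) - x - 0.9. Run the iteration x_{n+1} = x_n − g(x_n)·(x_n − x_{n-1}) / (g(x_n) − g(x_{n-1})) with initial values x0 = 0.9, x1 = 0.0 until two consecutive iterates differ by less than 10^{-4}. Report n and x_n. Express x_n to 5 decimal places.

g(0.9) = 1.4090145, g(0.0) = -0.9000000
x2 = 0.0000000 − (-0.9000000)·(-0.9000000)/(-2.3090145) = 0.3507990;  |Δ| = 0.3507990
g(0.3507990) = 0.2593371
x3 = 0.3507990 − 0.2593371·(0.3507990)/(1.1593371) = 0.2723273;  |Δ| = 0.0784717
g(0.2723273) = 0.0184076
x4 = 0.2723273 − 0.0184076·(-0.0784717)/(-0.2409295) = 0.2663318;  |Δ| = 0.0059954
g(0.2663318) = -0.0005986
x5 = 0.2663318 − (-0.0005986)·(-0.0059954)/(-0.0190062) = 0.2665207;  |Δ| = 0.0001888
g(0.2665207) = 0.0000012
x6 = 0.2665207 − 0.0000012·(0.0001888)/(0.0005998) = 0.2665203;  |Δ| = 0.0000004
|x6 − x5| = 0.0000004 < 10^{-4}

n = 6, x_n = 0.26652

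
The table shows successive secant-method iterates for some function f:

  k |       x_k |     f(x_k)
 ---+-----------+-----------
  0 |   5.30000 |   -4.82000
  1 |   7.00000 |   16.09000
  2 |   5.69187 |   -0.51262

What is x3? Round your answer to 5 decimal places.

5.73226

x3 = 5.69187 − (-0.51262)·(5.69187 − 7.00000) / (-0.51262 − 16.09000)
   = 5.69187 − (0.6705736)/(-16.6026200) = 5.7322596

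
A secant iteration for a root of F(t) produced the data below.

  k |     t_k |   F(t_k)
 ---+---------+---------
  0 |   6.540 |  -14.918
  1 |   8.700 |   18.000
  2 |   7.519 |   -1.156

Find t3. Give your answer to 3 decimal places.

t3 = 7.519 − (-1.156)·(7.519 − 8.700) / (-1.156 − 18.000)
   = 7.519 − (1.36524)/(-19.15600) = 7.59027

7.590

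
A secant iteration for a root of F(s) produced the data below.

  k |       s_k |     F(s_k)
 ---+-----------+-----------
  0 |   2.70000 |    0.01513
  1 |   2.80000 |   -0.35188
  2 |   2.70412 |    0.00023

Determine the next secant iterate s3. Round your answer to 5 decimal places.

2.70418

s3 = 2.70412 − 0.00023·(2.70412 − 2.80000) / (0.00023 − (-0.35188))
   = 2.70412 − (-0.0000221)/(0.3521100) = 2.7041826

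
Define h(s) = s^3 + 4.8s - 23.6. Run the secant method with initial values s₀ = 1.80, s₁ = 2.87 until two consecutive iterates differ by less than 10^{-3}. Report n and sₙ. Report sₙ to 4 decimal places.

h(1.80) = -9.128000, h(2.87) = 13.815903
s₂ = 2.870000 − 13.815903·(1.070000)/(22.943903) = 2.225689;  |Δ| = 0.644311
h(2.225689) = -1.891322
s₃ = 2.225689 − (-1.891322)·(-0.644311)/(-15.707225) = 2.303271;  |Δ| = 0.077582
h(2.303271) = -0.325318
s₄ = 2.303271 − (-0.325318)·(0.077582)/(1.566004) = 2.319388;  |Δ| = 0.016117
h(2.319388) = 0.010342
s₅ = 2.319388 − 0.010342·(0.016117)/(0.335660) = 2.318891;  |Δ| = 0.000497
|s₅ − s₄| = 0.000497 < 10^{-3}

n = 5, sₙ = 2.3189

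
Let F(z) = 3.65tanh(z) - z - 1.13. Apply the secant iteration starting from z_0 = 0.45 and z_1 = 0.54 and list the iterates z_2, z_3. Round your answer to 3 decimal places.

F(0.45) = -0.04007, F(0.54) = 0.12941
z_2 = 0.54000 − 0.12941·(0.54000 − 0.45000) / (0.12941 − (-0.04007)) = 0.54000 − (0.01165)/(0.16947) = 0.47128
F(0.47128) = 0.00192
z_3 = 0.47128 − 0.00192·(0.47128 − 0.54000) / (0.00192 − 0.12941) = 0.47128 − (-0.00013)/(-0.12749) = 0.47024

0.471, 0.470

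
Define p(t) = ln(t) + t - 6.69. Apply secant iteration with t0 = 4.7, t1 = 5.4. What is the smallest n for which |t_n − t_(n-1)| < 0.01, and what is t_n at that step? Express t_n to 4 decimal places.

p(4.7) = -0.442437, p(5.4) = 0.396399
t2 = 5.400000 − 0.396399·(0.700000)/(0.838836) = 5.069209;  |Δ| = 0.330791
p(5.069209) = 0.002394
t3 = 5.069209 − 0.002394·(-0.330791)/(-0.394005) = 5.067199;  |Δ| = 0.002010
|t3 − t2| = 0.002010 < 0.01

n = 3, t_n = 5.0672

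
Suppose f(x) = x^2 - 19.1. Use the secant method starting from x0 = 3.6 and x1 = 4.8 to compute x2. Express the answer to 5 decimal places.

f(3.6) = -6.1400000, f(4.8) = 3.9400000
x2 = 4.8000000 − 3.9400000·(4.8000000 − 3.6000000) / (3.9400000 − (-6.1400000)) = 4.8000000 − (4.7280000)/(10.0800000) = 4.3309524

4.33095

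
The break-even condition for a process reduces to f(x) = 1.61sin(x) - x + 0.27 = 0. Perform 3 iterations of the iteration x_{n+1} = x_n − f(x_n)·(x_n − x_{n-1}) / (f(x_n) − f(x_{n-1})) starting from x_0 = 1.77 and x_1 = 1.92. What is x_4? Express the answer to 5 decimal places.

f(1.77) = 0.0781614, f(1.92) = -0.1371708
x_2 = 1.9200000 − (-0.1371708)·(1.9200000 − 1.7700000) / (-0.1371708 − 0.0781614) = 1.9200000 − (-0.0205756)/(-0.2153322) = 1.8244471
f(1.8244471) = 0.0040373
x_3 = 1.8244471 − 0.0040373·(1.8244471 − 1.9200000) / (0.0040373 − (-0.1371708)) = 1.8244471 − (-0.0003858)/(0.1412081) = 1.8271791
f(1.8271791) = 0.0001958
x_4 = 1.8271791 − 0.0001958·(1.8271791 − 1.8244471) / (0.0001958 − 0.0040373) = 1.8271791 − (0.0000005)/(-0.0038416) = 1.8273183

1.82732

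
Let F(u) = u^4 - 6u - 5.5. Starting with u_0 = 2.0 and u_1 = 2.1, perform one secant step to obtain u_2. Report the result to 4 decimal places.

2.0527

F(2.0) = -1.500000, F(2.1) = 1.348100
u_2 = 2.100000 − 1.348100·(2.100000 − 2.000000) / (1.348100 − (-1.500000)) = 2.100000 − (0.134810)/(2.848100) = 2.052667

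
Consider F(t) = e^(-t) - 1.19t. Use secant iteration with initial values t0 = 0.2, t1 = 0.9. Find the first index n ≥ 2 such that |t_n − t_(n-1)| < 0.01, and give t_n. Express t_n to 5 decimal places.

n = 4, t_n = 0.50643

F(0.2) = 0.5807308, F(0.9) = -0.6644303
t2 = 0.9000000 − (-0.6644303)·(0.7000000)/(-1.2451611) = 0.5264730;  |Δ| = 0.3735270
F(0.5264730) = -0.0358183
t3 = 0.5264730 − (-0.0358183)·(-0.3735270)/(0.6286120) = 0.5051895;  |Δ| = 0.0212836
F(0.5051895) = 0.0022157
t4 = 0.5051895 − 0.0022157·(-0.0212836)/(0.0380340) = 0.5064294;  |Δ| = 0.0012399
|t4 − t3| = 0.0012399 < 0.01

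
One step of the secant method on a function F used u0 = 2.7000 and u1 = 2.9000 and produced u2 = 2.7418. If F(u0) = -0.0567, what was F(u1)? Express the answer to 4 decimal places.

0.2146

The secant line through (2.7000, -0.0567) and (2.9000, F(u1)) crosses zero at u2 = 2.7418.
So (2.7000, -0.0567), (2.9000, F(u1)), (2.7418, 0) are collinear:
F(u1) = -0.0567 · (2.9000 − 2.7418) / (2.7000 − 2.7418) = -0.0567 · (0.158200)/(-0.041800) = 0.214592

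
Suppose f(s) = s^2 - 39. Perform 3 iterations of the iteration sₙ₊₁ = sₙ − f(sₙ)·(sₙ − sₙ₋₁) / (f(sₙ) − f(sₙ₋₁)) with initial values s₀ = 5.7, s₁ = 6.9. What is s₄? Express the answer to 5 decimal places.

f(5.7) = -6.5100000, f(6.9) = 8.6100000
s₂ = 6.9000000 − 8.6100000·(6.9000000 − 5.7000000) / (8.6100000 − (-6.5100000)) = 6.9000000 − (10.3320000)/(15.1200000) = 6.2166667
f(6.2166667) = -0.3530556
s₃ = 6.2166667 − (-0.3530556)·(6.2166667 − 6.9000000) / (-0.3530556 − 8.6100000) = 6.2166667 − (0.2412546)/(-8.9630556) = 6.2435832
f(6.2435832) = -0.0176685
s₄ = 6.2435832 − (-0.0176685)·(6.2435832 − 6.2166667) / (-0.0176685 − (-0.3530556)) = 6.2435832 − (-0.0004756)/(0.3353871) = 6.2450012

6.24500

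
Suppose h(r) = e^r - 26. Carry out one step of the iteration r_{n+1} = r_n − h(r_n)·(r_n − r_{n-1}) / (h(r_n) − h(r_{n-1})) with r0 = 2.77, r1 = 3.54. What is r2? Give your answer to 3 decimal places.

3.188

h(2.77) = -10.04137, h(3.54) = 8.46692
r2 = 3.54000 − 8.46692·(3.54000 − 2.77000) / (8.46692 − (-10.04137)) = 3.54000 − (6.51953)/(18.50829) = 3.18775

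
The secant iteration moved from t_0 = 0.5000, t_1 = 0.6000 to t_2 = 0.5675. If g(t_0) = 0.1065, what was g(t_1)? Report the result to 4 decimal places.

-0.0513

The secant line through (0.5000, 0.1065) and (0.6000, g(t_1)) crosses zero at t_2 = 0.5675.
So (0.5000, 0.1065), (0.6000, g(t_1)), (0.5675, 0) are collinear:
g(t_1) = 0.1065 · (0.6000 − 0.5675) / (0.5000 − 0.5675) = 0.1065 · (0.032500)/(-0.067500) = -0.051278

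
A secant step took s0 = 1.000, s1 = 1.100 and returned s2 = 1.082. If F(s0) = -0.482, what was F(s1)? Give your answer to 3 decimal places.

0.106

The secant line through (1.000, -0.482) and (1.100, F(s1)) crosses zero at s2 = 1.082.
So (1.000, -0.482), (1.100, F(s1)), (1.082, 0) are collinear:
F(s1) = -0.482 · (1.100 − 1.082) / (1.000 − 1.082) = -0.482 · (0.01800)/(-0.08200) = 0.10580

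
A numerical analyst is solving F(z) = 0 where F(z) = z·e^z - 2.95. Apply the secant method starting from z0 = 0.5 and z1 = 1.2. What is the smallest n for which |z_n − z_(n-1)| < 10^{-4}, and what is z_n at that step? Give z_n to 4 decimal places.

F(0.5) = -2.125639, F(1.2) = 1.034140
z2 = 1.200000 − 1.034140·(0.700000)/(3.159780) = 0.970902;  |Δ| = 0.229098
F(0.970902) = -0.386502
z3 = 0.970902 − (-0.386502)·(-0.229098)/(-1.420642) = 1.033231;  |Δ| = 0.062329
F(1.033231) = -0.046486
z4 = 1.033231 − (-0.046486)·(0.062329)/(0.340015) = 1.041752;  |Δ| = 0.008521
F(1.041752) = 0.002513
z5 = 1.041752 − 0.002513·(0.008521)/(0.048999) = 1.041315;  |Δ| = 0.000437
F(1.041315) = -0.000015
z6 = 1.041315 − (-0.000015)·(-0.000437)/(-0.002528) = 1.041318;  |Δ| = 0.000003
|z6 − z5| = 0.000003 < 10^{-4}

n = 6, z_n = 1.0413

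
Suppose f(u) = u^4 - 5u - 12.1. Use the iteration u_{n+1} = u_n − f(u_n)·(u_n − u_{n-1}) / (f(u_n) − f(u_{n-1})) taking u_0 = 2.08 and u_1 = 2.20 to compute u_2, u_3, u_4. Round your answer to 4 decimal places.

2.1905, 2.1913, 2.1913

f(2.08) = -3.782263, f(2.20) = 0.325600
u_2 = 2.200000 − 0.325600·(2.200000 − 2.080000) / (0.325600 − (-3.782263)) = 2.200000 − (0.039072)/(4.107863) = 2.190488
f(2.190488) = -0.029337
u_3 = 2.190488 − (-0.029337)·(2.190488 − 2.200000) / (-0.029337 − 0.325600) = 2.190488 − (0.000279)/(-0.354937) = 2.191275
f(2.191275) = -0.000198
u_4 = 2.191275 − (-0.000198)·(2.191275 − 2.190488) / (-0.000198 − (-0.029337)) = 2.191275 − (0.000000)/(0.029139) = 2.191280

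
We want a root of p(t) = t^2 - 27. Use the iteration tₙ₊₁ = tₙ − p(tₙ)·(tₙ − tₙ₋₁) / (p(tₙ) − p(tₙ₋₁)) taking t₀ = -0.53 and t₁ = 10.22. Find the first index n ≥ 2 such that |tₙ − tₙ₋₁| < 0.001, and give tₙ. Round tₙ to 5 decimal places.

p(-0.53) = -26.7191000, p(10.22) = 77.4484000
t₂ = 10.2200000 − 77.4484000·(10.7500000)/(104.1675000) = 2.2273891;  |Δ| = 7.9926109
p(2.2273891) = -22.0387380
t₃ = 2.2273891 − (-22.0387380)·(-7.9926109)/(-99.4871380) = 3.9979401;  |Δ| = 1.7705511
p(3.9979401) = -11.0164747
t₄ = 3.9979401 − (-11.0164747)·(1.7705511)/(11.0222632) = 5.7675614;  |Δ| = 1.7696212
p(5.7675614) = 6.2647641
t₅ = 5.7675614 − 6.2647641·(1.7696212)/(17.2812388) = 5.1260414;  |Δ| = 0.6415200
p(5.1260414) = -0.7236995
t₆ = 5.1260414 − (-0.7236995)·(-0.6415200)/(-6.9884636) = 5.1924748;  |Δ| = 0.0664334
p(5.1924748) = -0.0382050
t₇ = 5.1924748 − (-0.0382050)·(0.0664334)/(0.6854945) = 5.1961774;  |Δ| = 0.0037026
p(5.1961774) = 0.0002597
t₈ = 5.1961774 − 0.0002597·(0.0037026)/(0.0384647) = 5.1961524;  |Δ| = 0.0000250
|t₈ − t₇| = 0.0000250 < 0.001

n = 8, tₙ = 5.19615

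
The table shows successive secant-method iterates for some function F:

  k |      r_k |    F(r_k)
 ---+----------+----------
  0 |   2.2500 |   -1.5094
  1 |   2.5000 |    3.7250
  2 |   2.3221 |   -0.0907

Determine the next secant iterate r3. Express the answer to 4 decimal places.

2.3263

r3 = 2.3221 − (-0.0907)·(2.3221 − 2.5000) / (-0.0907 − 3.7250)
   = 2.3221 − (0.016136)/(-3.815700) = 2.326329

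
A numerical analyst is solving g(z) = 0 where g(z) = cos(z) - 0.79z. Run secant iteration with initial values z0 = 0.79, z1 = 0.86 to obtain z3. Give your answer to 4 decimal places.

0.8425

g(0.79) = 0.079745, g(0.86) = -0.026963
z2 = 0.860000 − (-0.026963)·(0.860000 − 0.790000) / (-0.026963 − 0.079745) = 0.860000 − (-0.001887)/(-0.106708) = 0.842313
g(0.842313) = 0.000312
z3 = 0.842313 − 0.000312·(0.842313 − 0.860000) / (0.000312 − (-0.026963)) = 0.842313 − (-0.000006)/(0.027274) = 0.842515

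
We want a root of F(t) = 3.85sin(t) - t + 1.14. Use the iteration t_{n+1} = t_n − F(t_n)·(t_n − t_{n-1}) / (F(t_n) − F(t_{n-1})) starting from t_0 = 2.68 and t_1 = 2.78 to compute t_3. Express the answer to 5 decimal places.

2.71899

F(2.68) = 0.1746924, F(2.78) = -0.2780073
t_2 = 2.7800000 − (-0.2780073)·(2.7800000 − 2.6800000) / (-0.2780073 − 0.1746924) = 2.7800000 − (-0.0278007)/(-0.4526997) = 2.7185890
F(2.7185890) = 0.0018406
t_3 = 2.7185890 − 0.0018406·(2.7185890 − 2.7800000) / (0.0018406 − (-0.2780073)) = 2.7185890 − (-0.0001130)/(0.2798478) = 2.7189929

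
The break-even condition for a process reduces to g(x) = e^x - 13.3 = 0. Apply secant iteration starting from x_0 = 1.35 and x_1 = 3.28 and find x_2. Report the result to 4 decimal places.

2.1522

g(1.35) = -9.442574, g(3.28) = 13.275773
x_2 = 3.280000 − 13.275773·(3.280000 − 1.350000) / (13.275773 − (-9.442574)) = 3.280000 − (25.622241)/(22.718347) = 2.152178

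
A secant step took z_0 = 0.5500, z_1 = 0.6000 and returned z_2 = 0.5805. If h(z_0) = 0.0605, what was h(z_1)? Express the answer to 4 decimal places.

-0.0387

The secant line through (0.5500, 0.0605) and (0.6000, h(z_1)) crosses zero at z_2 = 0.5805.
So (0.5500, 0.0605), (0.6000, h(z_1)), (0.5805, 0) are collinear:
h(z_1) = 0.0605 · (0.6000 − 0.5805) / (0.5500 − 0.5805) = 0.0605 · (0.019500)/(-0.030500) = -0.038680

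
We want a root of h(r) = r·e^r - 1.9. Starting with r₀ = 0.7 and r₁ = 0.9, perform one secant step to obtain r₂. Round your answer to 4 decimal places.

0.8220

h(0.7) = -0.490373, h(0.9) = 0.313643
r₂ = 0.900000 − 0.313643·(0.900000 − 0.700000) / (0.313643 − (-0.490373)) = 0.900000 − (0.062729)/(0.804016) = 0.821981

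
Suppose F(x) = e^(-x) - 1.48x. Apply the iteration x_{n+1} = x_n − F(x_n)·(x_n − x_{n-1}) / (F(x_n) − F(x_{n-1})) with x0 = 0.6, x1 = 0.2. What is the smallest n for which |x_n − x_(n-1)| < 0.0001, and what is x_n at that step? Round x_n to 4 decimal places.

n = 5, x_n = 0.4366

F(0.6) = -0.339188, F(0.2) = 0.522731
x2 = 0.200000 − 0.522731·(-0.400000)/(0.861919) = 0.442589;  |Δ| = 0.242589
F(0.442589) = -0.012661
x3 = 0.442589 − (-0.012661)·(0.242589)/(-0.535392) = 0.436852;  |Δ| = 0.005737
F(0.436852) = -0.000475
x4 = 0.436852 − (-0.000475)·(-0.005737)/(0.012186) = 0.436629;  |Δ| = 0.000224
F(0.436629) = 0.000000
x5 = 0.436629 − 0.000000·(-0.000224)/(0.000475) = 0.436629;  |Δ| = 0.000000
|x5 − x4| = 0.000000 < 0.0001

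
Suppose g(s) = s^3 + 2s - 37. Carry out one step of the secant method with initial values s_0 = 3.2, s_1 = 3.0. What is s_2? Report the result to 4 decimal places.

3.1297

g(3.2) = 2.168000, g(3.0) = -4.000000
s_2 = 3.000000 − (-4.000000)·(3.000000 − 3.200000) / (-4.000000 − 2.168000) = 3.000000 − (0.800000)/(-6.168000) = 3.129702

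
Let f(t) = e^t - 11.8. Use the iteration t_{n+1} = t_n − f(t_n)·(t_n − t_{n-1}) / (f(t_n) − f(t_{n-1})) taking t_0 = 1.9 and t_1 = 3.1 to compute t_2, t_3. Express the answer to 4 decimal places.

f(1.9) = -5.114106, f(3.1) = 10.397951
t_2 = 3.100000 − 10.397951·(3.100000 − 1.900000) / (10.397951 − (-5.114106)) = 3.100000 − (12.477542)/(15.512057) = 2.295623
f(2.295623) = -1.869379
t_3 = 2.295623 − (-1.869379)·(2.295623 − 3.100000) / (-1.869379 − 10.397951) = 2.295623 − (1.503685)/(-12.267330) = 2.418199

2.2956, 2.4182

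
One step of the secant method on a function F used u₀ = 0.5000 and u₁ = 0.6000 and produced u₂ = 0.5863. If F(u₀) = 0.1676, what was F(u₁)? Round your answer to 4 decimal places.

The secant line through (0.5000, 0.1676) and (0.6000, F(u₁)) crosses zero at u₂ = 0.5863.
So (0.5000, 0.1676), (0.6000, F(u₁)), (0.5863, 0) are collinear:
F(u₁) = 0.1676 · (0.6000 − 0.5863) / (0.5000 − 0.5863) = 0.1676 · (0.013700)/(-0.086300) = -0.026606

-0.0266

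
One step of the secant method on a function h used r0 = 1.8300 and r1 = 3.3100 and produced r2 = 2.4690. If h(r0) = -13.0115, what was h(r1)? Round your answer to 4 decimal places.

The secant line through (1.8300, -13.0115) and (3.3100, h(r1)) crosses zero at r2 = 2.4690.
So (1.8300, -13.0115), (3.3100, h(r1)), (2.4690, 0) are collinear:
h(r1) = -13.0115 · (3.3100 − 2.4690) / (1.8300 − 2.4690) = -13.0115 · (0.841000)/(-0.639000) = 17.124682

17.1247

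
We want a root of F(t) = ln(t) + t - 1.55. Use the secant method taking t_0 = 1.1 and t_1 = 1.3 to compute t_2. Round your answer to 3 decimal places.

F(1.1) = -0.35469, F(1.3) = 0.01236
t_2 = 1.30000 − 0.01236·(1.30000 − 1.10000) / (0.01236 − (-0.35469)) = 1.30000 − (0.00247)/(0.36705) = 1.29326

1.293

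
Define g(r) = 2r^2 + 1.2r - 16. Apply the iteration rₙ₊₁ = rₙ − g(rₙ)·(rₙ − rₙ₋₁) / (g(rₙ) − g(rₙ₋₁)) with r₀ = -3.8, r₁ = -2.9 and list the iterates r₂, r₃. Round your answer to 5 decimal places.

g(-3.8) = 8.3200000, g(-2.9) = -2.6600000
r₂ = -2.9000000 − (-2.6600000)·(-2.9000000 − (-3.8000000)) / (-2.6600000 − 8.3200000) = -2.9000000 − (-2.3940000)/(-10.9800000) = -3.1180328
g(-3.1180328) = -0.2973824
r₃ = -3.1180328 − (-0.2973824)·(-3.1180328 − (-2.9000000)) / (-0.2973824 − (-2.6600000)) = -3.1180328 − (0.0648391)/(2.3626176) = -3.1454766

-3.11803, -3.14548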